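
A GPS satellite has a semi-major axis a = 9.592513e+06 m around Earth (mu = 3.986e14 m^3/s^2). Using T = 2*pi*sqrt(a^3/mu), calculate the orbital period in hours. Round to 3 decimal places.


Step 1: a^3 / mu = 8.826676e+20 / 3.986e14 = 2.214419e+06
Step 2: sqrt(2.214419e+06) = 1488.0926 s
Step 3: T = 2*pi * 1488.0926 = 9349.96 s
Step 4: T in hours = 9349.96 / 3600 = 2.597 hours

2.597


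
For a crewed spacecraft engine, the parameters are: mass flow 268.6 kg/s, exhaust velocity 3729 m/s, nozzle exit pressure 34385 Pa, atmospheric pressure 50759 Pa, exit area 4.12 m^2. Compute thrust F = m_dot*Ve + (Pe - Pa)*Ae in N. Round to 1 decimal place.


Step 1: Momentum thrust = m_dot * Ve = 268.6 * 3729 = 1001609.4 N
Step 2: Pressure thrust = (Pe - Pa) * Ae = (34385 - 50759) * 4.12 = -67460.88 N
Step 3: Total thrust F = 1001609.4 + -67460.88 = 934148.5 N

934148.5


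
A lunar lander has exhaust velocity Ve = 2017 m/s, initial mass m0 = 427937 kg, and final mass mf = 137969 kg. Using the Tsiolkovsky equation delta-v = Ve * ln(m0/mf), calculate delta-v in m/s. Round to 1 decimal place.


Step 1: Mass ratio m0/mf = 427937 / 137969 = 3.10169
Step 2: ln(3.10169) = 1.131947
Step 3: delta-v = 2017 * 1.131947 = 2283.1 m/s

2283.1


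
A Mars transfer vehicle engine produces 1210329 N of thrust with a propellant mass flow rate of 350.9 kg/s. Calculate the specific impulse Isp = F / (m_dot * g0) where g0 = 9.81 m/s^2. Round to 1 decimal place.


Step 1: m_dot * g0 = 350.9 * 9.81 = 3442.33
Step 2: Isp = 1210329 / 3442.33 = 351.6 s

351.6


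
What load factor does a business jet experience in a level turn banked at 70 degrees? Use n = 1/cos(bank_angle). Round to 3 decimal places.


Step 1: Convert 70 degrees to radians = 1.22173
Step 2: cos(70 deg) = 0.34202
Step 3: n = 1 / 0.34202 = 2.924

2.924


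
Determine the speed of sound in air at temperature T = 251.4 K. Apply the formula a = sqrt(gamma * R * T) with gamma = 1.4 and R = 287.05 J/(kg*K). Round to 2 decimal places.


Step 1: gamma * R * T = 1.4 * 287.05 * 251.4 = 101030.118
Step 2: a = sqrt(101030.118) = 317.85 m/s

317.85


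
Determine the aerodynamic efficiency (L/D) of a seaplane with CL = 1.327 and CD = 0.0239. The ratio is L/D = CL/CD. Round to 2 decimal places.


Step 1: L/D = CL / CD = 1.327 / 0.0239
Step 2: L/D = 55.52

55.52


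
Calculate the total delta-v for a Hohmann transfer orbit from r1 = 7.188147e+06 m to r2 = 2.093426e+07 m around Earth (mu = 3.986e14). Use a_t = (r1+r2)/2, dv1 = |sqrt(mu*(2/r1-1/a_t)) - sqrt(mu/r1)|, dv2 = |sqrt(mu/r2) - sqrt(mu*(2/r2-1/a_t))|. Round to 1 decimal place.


Step 1: Transfer semi-major axis a_t = (7.188147e+06 + 2.093426e+07) / 2 = 1.406120e+07 m
Step 2: v1 (circular at r1) = sqrt(mu/r1) = 7446.64 m/s
Step 3: v_t1 = sqrt(mu*(2/r1 - 1/a_t)) = 9086.1 m/s
Step 4: dv1 = |9086.1 - 7446.64| = 1639.47 m/s
Step 5: v2 (circular at r2) = 4363.55 m/s, v_t2 = 3119.87 m/s
Step 6: dv2 = |4363.55 - 3119.87| = 1243.67 m/s
Step 7: Total delta-v = 1639.47 + 1243.67 = 2883.1 m/s

2883.1


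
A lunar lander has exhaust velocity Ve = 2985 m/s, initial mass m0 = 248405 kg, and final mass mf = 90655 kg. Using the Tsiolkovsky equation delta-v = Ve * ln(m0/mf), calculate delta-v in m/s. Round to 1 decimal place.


Step 1: Mass ratio m0/mf = 248405 / 90655 = 2.740114
Step 2: ln(2.740114) = 1.007999
Step 3: delta-v = 2985 * 1.007999 = 3008.9 m/s

3008.9


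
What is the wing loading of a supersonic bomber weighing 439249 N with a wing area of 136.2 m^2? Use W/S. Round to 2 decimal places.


Step 1: Wing loading = W / S = 439249 / 136.2
Step 2: Wing loading = 3225.03 N/m^2

3225.03


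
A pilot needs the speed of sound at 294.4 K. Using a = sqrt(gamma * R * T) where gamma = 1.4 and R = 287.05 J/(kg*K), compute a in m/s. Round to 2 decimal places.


Step 1: gamma * R * T = 1.4 * 287.05 * 294.4 = 118310.528
Step 2: a = sqrt(118310.528) = 343.96 m/s

343.96


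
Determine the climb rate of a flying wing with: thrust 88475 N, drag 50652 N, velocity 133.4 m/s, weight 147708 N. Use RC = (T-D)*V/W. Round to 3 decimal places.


Step 1: Excess thrust = T - D = 88475 - 50652 = 37823 N
Step 2: Excess power = 37823 * 133.4 = 5045588.2 W
Step 3: RC = 5045588.2 / 147708 = 34.159 m/s

34.159


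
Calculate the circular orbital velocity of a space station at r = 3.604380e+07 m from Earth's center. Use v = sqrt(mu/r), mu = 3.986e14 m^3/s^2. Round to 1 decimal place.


Step 1: mu / r = 3.986e14 / 3.604380e+07 = 11058767.3886
Step 2: v = sqrt(11058767.3886) = 3325.5 m/s

3325.5


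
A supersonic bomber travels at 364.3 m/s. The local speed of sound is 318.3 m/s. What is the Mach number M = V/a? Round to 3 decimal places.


Step 1: M = V / a = 364.3 / 318.3
Step 2: M = 1.145

1.145


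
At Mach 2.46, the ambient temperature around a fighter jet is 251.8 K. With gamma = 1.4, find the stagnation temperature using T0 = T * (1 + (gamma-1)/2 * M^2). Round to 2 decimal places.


Step 1: (gamma-1)/2 = 0.2
Step 2: M^2 = 6.0516
Step 3: 1 + 0.2 * 6.0516 = 2.21032
Step 4: T0 = 251.8 * 2.21032 = 556.56 K

556.56


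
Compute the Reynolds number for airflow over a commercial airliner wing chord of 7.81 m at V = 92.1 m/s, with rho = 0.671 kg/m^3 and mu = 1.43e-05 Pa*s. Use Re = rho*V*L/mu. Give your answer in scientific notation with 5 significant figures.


Step 1: Numerator = rho * V * L = 0.671 * 92.1 * 7.81 = 482.650971
Step 2: Re = 482.650971 / 1.43e-05
Step 3: Re = 3.3752e+07

3.3752e+07


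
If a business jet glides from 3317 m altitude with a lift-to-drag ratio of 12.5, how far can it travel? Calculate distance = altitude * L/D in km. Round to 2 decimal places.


Step 1: Glide distance = altitude * L/D = 3317 * 12.5 = 41462.5 m
Step 2: Convert to km: 41462.5 / 1000 = 41.46 km

41.46


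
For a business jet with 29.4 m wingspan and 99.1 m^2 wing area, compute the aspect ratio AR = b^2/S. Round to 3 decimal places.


Step 1: b^2 = 29.4^2 = 864.36
Step 2: AR = 864.36 / 99.1 = 8.722

8.722


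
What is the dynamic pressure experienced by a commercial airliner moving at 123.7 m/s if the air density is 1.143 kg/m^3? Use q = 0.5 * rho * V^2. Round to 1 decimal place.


Step 1: V^2 = 123.7^2 = 15301.69
Step 2: q = 0.5 * 1.143 * 15301.69
Step 3: q = 8744.9 Pa

8744.9


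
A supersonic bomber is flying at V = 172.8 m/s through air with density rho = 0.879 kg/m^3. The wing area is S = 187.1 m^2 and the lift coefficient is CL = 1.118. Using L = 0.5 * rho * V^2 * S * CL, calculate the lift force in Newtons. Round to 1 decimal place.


Step 1: Calculate dynamic pressure q = 0.5 * 0.879 * 172.8^2 = 0.5 * 0.879 * 29859.84 = 13123.3997 Pa
Step 2: Multiply by wing area and lift coefficient: L = 13123.3997 * 187.1 * 1.118
Step 3: L = 2455388.0801 * 1.118 = 2745123.9 N

2745123.9


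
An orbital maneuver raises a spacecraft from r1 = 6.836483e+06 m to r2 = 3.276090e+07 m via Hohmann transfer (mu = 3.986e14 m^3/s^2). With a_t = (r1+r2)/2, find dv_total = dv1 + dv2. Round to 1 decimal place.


Step 1: Transfer semi-major axis a_t = (6.836483e+06 + 3.276090e+07) / 2 = 1.979869e+07 m
Step 2: v1 (circular at r1) = sqrt(mu/r1) = 7635.76 m/s
Step 3: v_t1 = sqrt(mu*(2/r1 - 1/a_t)) = 9822.27 m/s
Step 4: dv1 = |9822.27 - 7635.76| = 2186.51 m/s
Step 5: v2 (circular at r2) = 3488.11 m/s, v_t2 = 2049.69 m/s
Step 6: dv2 = |3488.11 - 2049.69| = 1438.42 m/s
Step 7: Total delta-v = 2186.51 + 1438.42 = 3624.9 m/s

3624.9


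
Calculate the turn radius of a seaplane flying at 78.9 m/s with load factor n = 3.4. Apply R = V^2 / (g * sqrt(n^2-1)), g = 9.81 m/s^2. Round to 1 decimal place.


Step 1: V^2 = 78.9^2 = 6225.21
Step 2: n^2 - 1 = 3.4^2 - 1 = 10.56
Step 3: sqrt(10.56) = 3.249615
Step 4: R = 6225.21 / (9.81 * 3.249615) = 195.3 m

195.3


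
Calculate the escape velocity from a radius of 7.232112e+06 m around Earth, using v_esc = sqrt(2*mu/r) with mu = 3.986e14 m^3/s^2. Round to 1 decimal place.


Step 1: 2*mu/r = 2 * 3.986e14 / 7.232112e+06 = 110230593.774
Step 2: v_esc = sqrt(110230593.774) = 10499.1 m/s

10499.1


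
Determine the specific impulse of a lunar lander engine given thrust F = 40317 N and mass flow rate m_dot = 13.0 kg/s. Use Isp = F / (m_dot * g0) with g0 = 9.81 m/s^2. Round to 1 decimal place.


Step 1: m_dot * g0 = 13.0 * 9.81 = 127.53
Step 2: Isp = 40317 / 127.53 = 316.1 s

316.1


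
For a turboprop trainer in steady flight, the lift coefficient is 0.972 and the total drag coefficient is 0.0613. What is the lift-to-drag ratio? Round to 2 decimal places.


Step 1: L/D = CL / CD = 0.972 / 0.0613
Step 2: L/D = 15.86

15.86


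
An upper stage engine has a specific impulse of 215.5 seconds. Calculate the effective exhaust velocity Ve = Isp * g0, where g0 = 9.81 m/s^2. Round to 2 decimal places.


Step 1: Ve = Isp * g0 = 215.5 * 9.81
Step 2: Ve = 2114.06 m/s

2114.06


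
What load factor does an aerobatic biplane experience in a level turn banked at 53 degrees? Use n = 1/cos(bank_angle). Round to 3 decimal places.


Step 1: Convert 53 degrees to radians = 0.925025
Step 2: cos(53 deg) = 0.601815
Step 3: n = 1 / 0.601815 = 1.662

1.662


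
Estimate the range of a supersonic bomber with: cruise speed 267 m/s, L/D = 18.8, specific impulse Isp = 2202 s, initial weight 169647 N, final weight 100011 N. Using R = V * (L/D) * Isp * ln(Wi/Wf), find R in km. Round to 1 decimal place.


Step 1: Coefficient = V * (L/D) * Isp = 267 * 18.8 * 2202 = 11053159.2 m
Step 2: Wi/Wf = 169647 / 100011 = 1.696283
Step 3: ln(1.696283) = 0.52844
Step 4: R = 11053159.2 * 0.52844 = 5840927.3 m = 5840.9 km

5840.9


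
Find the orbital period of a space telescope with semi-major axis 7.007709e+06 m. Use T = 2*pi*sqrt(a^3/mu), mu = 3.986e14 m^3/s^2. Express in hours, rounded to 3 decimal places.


Step 1: a^3 / mu = 3.441345e+20 / 3.986e14 = 8.633579e+05
Step 2: sqrt(8.633579e+05) = 929.1706 s
Step 3: T = 2*pi * 929.1706 = 5838.15 s
Step 4: T in hours = 5838.15 / 3600 = 1.622 hours

1.622


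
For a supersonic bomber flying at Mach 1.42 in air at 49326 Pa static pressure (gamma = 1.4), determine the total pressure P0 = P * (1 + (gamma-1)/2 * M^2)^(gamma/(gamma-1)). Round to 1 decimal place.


Step 1: (gamma-1)/2 * M^2 = 0.2 * 2.0164 = 0.40328
Step 2: 1 + 0.40328 = 1.40328
Step 3: Exponent gamma/(gamma-1) = 3.5
Step 4: P0 = 49326 * 1.40328^3.5 = 161466.0 Pa

161466.0


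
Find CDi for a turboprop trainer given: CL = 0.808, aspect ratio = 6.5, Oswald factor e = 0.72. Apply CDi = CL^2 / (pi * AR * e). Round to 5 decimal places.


Step 1: CL^2 = 0.808^2 = 0.652864
Step 2: pi * AR * e = 3.14159 * 6.5 * 0.72 = 14.702654
Step 3: CDi = 0.652864 / 14.702654 = 0.04440

0.04440


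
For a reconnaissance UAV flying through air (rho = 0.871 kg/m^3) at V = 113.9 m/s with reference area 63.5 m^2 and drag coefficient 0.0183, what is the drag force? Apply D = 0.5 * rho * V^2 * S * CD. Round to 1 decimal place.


Step 1: Dynamic pressure q = 0.5 * 0.871 * 113.9^2 = 5649.833 Pa
Step 2: Drag D = q * S * CD = 5649.833 * 63.5 * 0.0183
Step 3: D = 6565.4 N

6565.4


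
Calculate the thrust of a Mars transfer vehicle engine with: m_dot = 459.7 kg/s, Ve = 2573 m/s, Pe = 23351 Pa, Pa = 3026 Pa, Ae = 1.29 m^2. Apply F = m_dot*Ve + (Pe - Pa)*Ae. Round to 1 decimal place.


Step 1: Momentum thrust = m_dot * Ve = 459.7 * 2573 = 1182808.1 N
Step 2: Pressure thrust = (Pe - Pa) * Ae = (23351 - 3026) * 1.29 = 26219.25 N
Step 3: Total thrust F = 1182808.1 + 26219.25 = 1209027.4 N

1209027.4


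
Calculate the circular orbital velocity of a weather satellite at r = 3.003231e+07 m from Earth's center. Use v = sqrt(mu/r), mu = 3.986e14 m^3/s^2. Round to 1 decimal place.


Step 1: mu / r = 3.986e14 / 3.003231e+07 = 13272372.3217
Step 2: v = sqrt(13272372.3217) = 3643.1 m/s

3643.1


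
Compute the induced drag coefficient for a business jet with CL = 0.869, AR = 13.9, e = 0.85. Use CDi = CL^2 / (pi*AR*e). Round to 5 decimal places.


Step 1: CL^2 = 0.869^2 = 0.755161
Step 2: pi * AR * e = 3.14159 * 13.9 * 0.85 = 37.117917
Step 3: CDi = 0.755161 / 37.117917 = 0.02034

0.02034


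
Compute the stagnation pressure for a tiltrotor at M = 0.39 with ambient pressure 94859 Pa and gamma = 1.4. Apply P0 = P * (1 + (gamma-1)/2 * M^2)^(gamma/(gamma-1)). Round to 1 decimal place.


Step 1: (gamma-1)/2 * M^2 = 0.2 * 0.1521 = 0.03042
Step 2: 1 + 0.03042 = 1.03042
Step 3: Exponent gamma/(gamma-1) = 3.5
Step 4: P0 = 94859 * 1.03042^3.5 = 105348.5 Pa

105348.5


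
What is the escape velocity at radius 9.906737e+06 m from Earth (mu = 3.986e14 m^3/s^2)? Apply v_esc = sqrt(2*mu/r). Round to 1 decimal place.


Step 1: 2*mu/r = 2 * 3.986e14 / 9.906737e+06 = 80470491.9491
Step 2: v_esc = sqrt(80470491.9491) = 8970.5 m/s

8970.5


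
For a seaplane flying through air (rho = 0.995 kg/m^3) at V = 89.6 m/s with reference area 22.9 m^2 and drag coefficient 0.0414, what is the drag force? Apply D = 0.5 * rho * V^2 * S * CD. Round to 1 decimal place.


Step 1: Dynamic pressure q = 0.5 * 0.995 * 89.6^2 = 3994.0096 Pa
Step 2: Drag D = q * S * CD = 3994.0096 * 22.9 * 0.0414
Step 3: D = 3786.6 N

3786.6


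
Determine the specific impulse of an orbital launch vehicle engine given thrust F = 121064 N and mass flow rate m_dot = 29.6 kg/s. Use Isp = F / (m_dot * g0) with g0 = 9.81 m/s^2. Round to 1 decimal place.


Step 1: m_dot * g0 = 29.6 * 9.81 = 290.38
Step 2: Isp = 121064 / 290.38 = 416.9 s

416.9


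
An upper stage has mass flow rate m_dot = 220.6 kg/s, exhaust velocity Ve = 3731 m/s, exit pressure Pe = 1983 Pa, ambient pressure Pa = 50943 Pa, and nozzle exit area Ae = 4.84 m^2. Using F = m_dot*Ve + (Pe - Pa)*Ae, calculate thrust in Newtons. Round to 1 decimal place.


Step 1: Momentum thrust = m_dot * Ve = 220.6 * 3731 = 823058.6 N
Step 2: Pressure thrust = (Pe - Pa) * Ae = (1983 - 50943) * 4.84 = -236966.40 N
Step 3: Total thrust F = 823058.6 + -236966.40 = 586092.2 N

586092.2


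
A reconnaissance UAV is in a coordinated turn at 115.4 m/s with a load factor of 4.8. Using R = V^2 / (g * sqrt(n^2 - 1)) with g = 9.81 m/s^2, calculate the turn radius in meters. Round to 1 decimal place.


Step 1: V^2 = 115.4^2 = 13317.16
Step 2: n^2 - 1 = 4.8^2 - 1 = 22.04
Step 3: sqrt(22.04) = 4.694678
Step 4: R = 13317.16 / (9.81 * 4.694678) = 289.2 m

289.2


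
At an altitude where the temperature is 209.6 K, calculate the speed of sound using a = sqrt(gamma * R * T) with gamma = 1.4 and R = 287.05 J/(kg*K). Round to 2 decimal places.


Step 1: gamma * R * T = 1.4 * 287.05 * 209.6 = 84231.952
Step 2: a = sqrt(84231.952) = 290.23 m/s

290.23


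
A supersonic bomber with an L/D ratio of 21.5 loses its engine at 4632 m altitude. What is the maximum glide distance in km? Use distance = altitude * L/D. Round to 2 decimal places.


Step 1: Glide distance = altitude * L/D = 4632 * 21.5 = 99588.0 m
Step 2: Convert to km: 99588.0 / 1000 = 99.59 km

99.59


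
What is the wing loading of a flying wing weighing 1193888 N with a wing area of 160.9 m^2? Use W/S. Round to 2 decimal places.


Step 1: Wing loading = W / S = 1193888 / 160.9
Step 2: Wing loading = 7420.06 N/m^2

7420.06


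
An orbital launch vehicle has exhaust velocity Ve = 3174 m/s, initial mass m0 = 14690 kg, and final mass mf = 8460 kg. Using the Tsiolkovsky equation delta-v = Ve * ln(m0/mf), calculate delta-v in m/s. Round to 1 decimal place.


Step 1: Mass ratio m0/mf = 14690 / 8460 = 1.736407
Step 2: ln(1.736407) = 0.551818
Step 3: delta-v = 3174 * 0.551818 = 1751.5 m/s

1751.5


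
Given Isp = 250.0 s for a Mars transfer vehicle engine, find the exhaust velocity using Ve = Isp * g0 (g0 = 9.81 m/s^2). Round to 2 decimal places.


Step 1: Ve = Isp * g0 = 250.0 * 9.81
Step 2: Ve = 2452.50 m/s

2452.50


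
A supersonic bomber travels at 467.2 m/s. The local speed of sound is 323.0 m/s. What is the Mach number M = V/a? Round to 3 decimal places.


Step 1: M = V / a = 467.2 / 323.0
Step 2: M = 1.446

1.446


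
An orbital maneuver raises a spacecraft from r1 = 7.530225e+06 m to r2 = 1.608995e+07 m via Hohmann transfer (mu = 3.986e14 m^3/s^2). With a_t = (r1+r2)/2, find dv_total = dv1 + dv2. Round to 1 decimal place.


Step 1: Transfer semi-major axis a_t = (7.530225e+06 + 1.608995e+07) / 2 = 1.181009e+07 m
Step 2: v1 (circular at r1) = sqrt(mu/r1) = 7275.53 m/s
Step 3: v_t1 = sqrt(mu*(2/r1 - 1/a_t)) = 8492.11 m/s
Step 4: dv1 = |8492.11 - 7275.53| = 1216.58 m/s
Step 5: v2 (circular at r2) = 4977.27 m/s, v_t2 = 3974.37 m/s
Step 6: dv2 = |4977.27 - 3974.37| = 1002.9 m/s
Step 7: Total delta-v = 1216.58 + 1002.9 = 2219.5 m/s

2219.5


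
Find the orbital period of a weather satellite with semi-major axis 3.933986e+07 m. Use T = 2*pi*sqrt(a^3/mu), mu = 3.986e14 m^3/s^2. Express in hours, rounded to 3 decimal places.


Step 1: a^3 / mu = 6.088333e+22 / 3.986e14 = 1.527429e+08
Step 2: sqrt(1.527429e+08) = 12358.9213 s
Step 3: T = 2*pi * 12358.9213 = 77653.39 s
Step 4: T in hours = 77653.39 / 3600 = 21.570 hours

21.570


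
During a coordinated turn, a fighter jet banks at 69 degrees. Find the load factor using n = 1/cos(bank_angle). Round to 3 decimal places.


Step 1: Convert 69 degrees to radians = 1.204277
Step 2: cos(69 deg) = 0.358368
Step 3: n = 1 / 0.358368 = 2.790

2.790


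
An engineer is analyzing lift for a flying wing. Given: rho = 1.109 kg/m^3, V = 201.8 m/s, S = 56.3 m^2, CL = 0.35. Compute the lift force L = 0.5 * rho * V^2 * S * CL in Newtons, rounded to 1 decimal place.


Step 1: Calculate dynamic pressure q = 0.5 * 1.109 * 201.8^2 = 0.5 * 1.109 * 40723.24 = 22581.0366 Pa
Step 2: Multiply by wing area and lift coefficient: L = 22581.0366 * 56.3 * 0.35
Step 3: L = 1271312.3595 * 0.35 = 444959.3 N

444959.3


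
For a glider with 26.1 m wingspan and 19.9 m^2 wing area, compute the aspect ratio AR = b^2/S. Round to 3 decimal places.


Step 1: b^2 = 26.1^2 = 681.21
Step 2: AR = 681.21 / 19.9 = 34.232

34.232


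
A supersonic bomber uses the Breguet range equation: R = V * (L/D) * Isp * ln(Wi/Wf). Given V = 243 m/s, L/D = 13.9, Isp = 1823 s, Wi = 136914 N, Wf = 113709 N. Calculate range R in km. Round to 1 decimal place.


Step 1: Coefficient = V * (L/D) * Isp = 243 * 13.9 * 1823 = 6157547.1 m
Step 2: Wi/Wf = 136914 / 113709 = 1.204074
Step 3: ln(1.204074) = 0.18571
Step 4: R = 6157547.1 * 0.18571 = 1143520.8 m = 1143.5 km

1143.5


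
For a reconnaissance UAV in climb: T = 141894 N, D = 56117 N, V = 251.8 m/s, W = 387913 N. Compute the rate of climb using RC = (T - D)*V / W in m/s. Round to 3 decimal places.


Step 1: Excess thrust = T - D = 141894 - 56117 = 85777 N
Step 2: Excess power = 85777 * 251.8 = 21598648.6 W
Step 3: RC = 21598648.6 / 387913 = 55.679 m/s

55.679


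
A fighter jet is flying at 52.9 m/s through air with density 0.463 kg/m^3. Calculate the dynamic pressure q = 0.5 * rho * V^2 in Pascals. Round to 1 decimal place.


Step 1: V^2 = 52.9^2 = 2798.41
Step 2: q = 0.5 * 0.463 * 2798.41
Step 3: q = 647.8 Pa

647.8


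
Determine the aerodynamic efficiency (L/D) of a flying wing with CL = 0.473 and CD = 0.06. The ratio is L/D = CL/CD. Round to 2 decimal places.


Step 1: L/D = CL / CD = 0.473 / 0.06
Step 2: L/D = 7.88

7.88


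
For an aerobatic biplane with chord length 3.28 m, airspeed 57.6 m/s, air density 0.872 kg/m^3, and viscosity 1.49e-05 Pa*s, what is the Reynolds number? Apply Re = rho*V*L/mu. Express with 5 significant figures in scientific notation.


Step 1: Numerator = rho * V * L = 0.872 * 57.6 * 3.28 = 164.745216
Step 2: Re = 164.745216 / 1.49e-05
Step 3: Re = 1.1057e+07

1.1057e+07


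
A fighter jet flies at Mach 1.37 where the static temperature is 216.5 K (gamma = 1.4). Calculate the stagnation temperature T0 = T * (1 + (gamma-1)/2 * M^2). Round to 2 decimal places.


Step 1: (gamma-1)/2 = 0.2
Step 2: M^2 = 1.8769
Step 3: 1 + 0.2 * 1.8769 = 1.37538
Step 4: T0 = 216.5 * 1.37538 = 297.77 K

297.77


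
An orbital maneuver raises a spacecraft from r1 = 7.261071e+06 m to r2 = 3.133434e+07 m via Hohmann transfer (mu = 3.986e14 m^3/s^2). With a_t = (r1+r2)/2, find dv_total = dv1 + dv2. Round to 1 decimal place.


Step 1: Transfer semi-major axis a_t = (7.261071e+06 + 3.133434e+07) / 2 = 1.929771e+07 m
Step 2: v1 (circular at r1) = sqrt(mu/r1) = 7409.15 m/s
Step 3: v_t1 = sqrt(mu*(2/r1 - 1/a_t)) = 9441.17 m/s
Step 4: dv1 = |9441.17 - 7409.15| = 2032.02 m/s
Step 5: v2 (circular at r2) = 3566.63 m/s, v_t2 = 2187.79 m/s
Step 6: dv2 = |3566.63 - 2187.79| = 1378.84 m/s
Step 7: Total delta-v = 2032.02 + 1378.84 = 3410.9 m/s

3410.9


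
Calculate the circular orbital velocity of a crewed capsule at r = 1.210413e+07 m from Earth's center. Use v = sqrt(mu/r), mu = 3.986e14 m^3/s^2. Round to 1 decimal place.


Step 1: mu / r = 3.986e14 / 1.210413e+07 = 32930908.7064
Step 2: v = sqrt(32930908.7064) = 5738.5 m/s

5738.5


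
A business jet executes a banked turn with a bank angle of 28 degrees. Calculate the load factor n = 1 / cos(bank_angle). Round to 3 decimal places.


Step 1: Convert 28 degrees to radians = 0.488692
Step 2: cos(28 deg) = 0.882948
Step 3: n = 1 / 0.882948 = 1.133

1.133


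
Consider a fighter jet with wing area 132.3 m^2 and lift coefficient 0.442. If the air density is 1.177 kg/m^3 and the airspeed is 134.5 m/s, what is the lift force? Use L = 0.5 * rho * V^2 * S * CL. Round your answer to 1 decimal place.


Step 1: Calculate dynamic pressure q = 0.5 * 1.177 * 134.5^2 = 0.5 * 1.177 * 18090.25 = 10646.1121 Pa
Step 2: Multiply by wing area and lift coefficient: L = 10646.1121 * 132.3 * 0.442
Step 3: L = 1408480.6341 * 0.442 = 622548.4 N

622548.4


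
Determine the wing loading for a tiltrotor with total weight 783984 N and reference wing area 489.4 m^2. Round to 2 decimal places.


Step 1: Wing loading = W / S = 783984 / 489.4
Step 2: Wing loading = 1601.93 N/m^2

1601.93


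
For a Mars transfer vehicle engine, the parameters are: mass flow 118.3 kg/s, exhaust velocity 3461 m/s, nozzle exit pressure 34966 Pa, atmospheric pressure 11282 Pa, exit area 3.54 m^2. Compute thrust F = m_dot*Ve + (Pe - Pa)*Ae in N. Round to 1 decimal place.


Step 1: Momentum thrust = m_dot * Ve = 118.3 * 3461 = 409436.3 N
Step 2: Pressure thrust = (Pe - Pa) * Ae = (34966 - 11282) * 3.54 = 83841.36 N
Step 3: Total thrust F = 409436.3 + 83841.36 = 493277.7 N

493277.7


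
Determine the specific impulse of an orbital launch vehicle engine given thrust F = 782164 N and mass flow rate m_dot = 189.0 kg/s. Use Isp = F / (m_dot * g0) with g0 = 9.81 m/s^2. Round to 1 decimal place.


Step 1: m_dot * g0 = 189.0 * 9.81 = 1854.09
Step 2: Isp = 782164 / 1854.09 = 421.9 s

421.9


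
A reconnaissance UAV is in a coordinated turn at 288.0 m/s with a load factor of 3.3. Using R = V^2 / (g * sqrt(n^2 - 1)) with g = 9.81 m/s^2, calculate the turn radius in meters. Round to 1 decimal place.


Step 1: V^2 = 288.0^2 = 82944.0
Step 2: n^2 - 1 = 3.3^2 - 1 = 9.89
Step 3: sqrt(9.89) = 3.144837
Step 4: R = 82944.0 / (9.81 * 3.144837) = 2688.5 m

2688.5


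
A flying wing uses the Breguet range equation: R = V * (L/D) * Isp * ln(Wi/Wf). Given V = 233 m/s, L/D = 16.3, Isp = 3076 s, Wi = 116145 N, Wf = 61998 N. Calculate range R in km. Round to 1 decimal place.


Step 1: Coefficient = V * (L/D) * Isp = 233 * 16.3 * 3076 = 11682340.4 m
Step 2: Wi/Wf = 116145 / 61998 = 1.873367
Step 3: ln(1.873367) = 0.627737
Step 4: R = 11682340.4 * 0.627737 = 7333440.6 m = 7333.4 km

7333.4


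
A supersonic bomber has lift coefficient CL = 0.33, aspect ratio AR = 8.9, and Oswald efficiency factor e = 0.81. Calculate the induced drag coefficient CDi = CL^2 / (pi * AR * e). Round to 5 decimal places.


Step 1: CL^2 = 0.33^2 = 0.1089
Step 2: pi * AR * e = 3.14159 * 8.9 * 0.81 = 22.647741
Step 3: CDi = 0.1089 / 22.647741 = 0.00481

0.00481


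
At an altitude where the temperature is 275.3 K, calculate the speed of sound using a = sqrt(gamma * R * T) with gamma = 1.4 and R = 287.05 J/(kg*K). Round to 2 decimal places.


Step 1: gamma * R * T = 1.4 * 287.05 * 275.3 = 110634.811
Step 2: a = sqrt(110634.811) = 332.62 m/s

332.62


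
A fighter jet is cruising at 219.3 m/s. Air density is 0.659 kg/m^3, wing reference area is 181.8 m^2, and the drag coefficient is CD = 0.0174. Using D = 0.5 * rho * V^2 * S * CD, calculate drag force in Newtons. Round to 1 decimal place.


Step 1: Dynamic pressure q = 0.5 * 0.659 * 219.3^2 = 15846.4755 Pa
Step 2: Drag D = q * S * CD = 15846.4755 * 181.8 * 0.0174
Step 3: D = 50127.5 N

50127.5


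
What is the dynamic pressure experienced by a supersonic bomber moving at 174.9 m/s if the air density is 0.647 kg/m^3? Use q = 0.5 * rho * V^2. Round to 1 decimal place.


Step 1: V^2 = 174.9^2 = 30590.01
Step 2: q = 0.5 * 0.647 * 30590.01
Step 3: q = 9895.9 Pa

9895.9


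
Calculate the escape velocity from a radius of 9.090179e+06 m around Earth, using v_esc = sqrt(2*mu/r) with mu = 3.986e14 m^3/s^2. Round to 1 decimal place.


Step 1: 2*mu/r = 2 * 3.986e14 / 9.090179e+06 = 87699043.1102
Step 2: v_esc = sqrt(87699043.1102) = 9364.8 m/s

9364.8


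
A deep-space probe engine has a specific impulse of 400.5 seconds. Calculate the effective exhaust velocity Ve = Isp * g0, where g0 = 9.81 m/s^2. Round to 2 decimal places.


Step 1: Ve = Isp * g0 = 400.5 * 9.81
Step 2: Ve = 3928.91 m/s

3928.91


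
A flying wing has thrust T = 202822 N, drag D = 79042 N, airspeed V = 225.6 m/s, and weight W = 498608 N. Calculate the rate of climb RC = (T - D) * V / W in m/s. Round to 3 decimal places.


Step 1: Excess thrust = T - D = 202822 - 79042 = 123780 N
Step 2: Excess power = 123780 * 225.6 = 27924768.0 W
Step 3: RC = 27924768.0 / 498608 = 56.005 m/s

56.005


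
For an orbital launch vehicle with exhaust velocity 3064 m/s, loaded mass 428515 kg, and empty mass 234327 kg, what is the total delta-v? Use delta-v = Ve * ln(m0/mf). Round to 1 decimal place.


Step 1: Mass ratio m0/mf = 428515 / 234327 = 1.828705
Step 2: ln(1.828705) = 0.603608
Step 3: delta-v = 3064 * 0.603608 = 1849.5 m/s

1849.5


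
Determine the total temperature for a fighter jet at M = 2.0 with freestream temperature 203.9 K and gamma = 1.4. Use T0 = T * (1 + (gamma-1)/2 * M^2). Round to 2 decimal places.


Step 1: (gamma-1)/2 = 0.2
Step 2: M^2 = 4.0
Step 3: 1 + 0.2 * 4.0 = 1.8
Step 4: T0 = 203.9 * 1.8 = 367.02 K

367.02


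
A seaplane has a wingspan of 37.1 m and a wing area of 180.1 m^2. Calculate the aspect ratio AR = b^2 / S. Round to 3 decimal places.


Step 1: b^2 = 37.1^2 = 1376.41
Step 2: AR = 1376.41 / 180.1 = 7.642

7.642


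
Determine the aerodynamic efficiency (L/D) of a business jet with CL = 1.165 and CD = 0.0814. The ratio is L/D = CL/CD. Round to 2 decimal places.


Step 1: L/D = CL / CD = 1.165 / 0.0814
Step 2: L/D = 14.31

14.31


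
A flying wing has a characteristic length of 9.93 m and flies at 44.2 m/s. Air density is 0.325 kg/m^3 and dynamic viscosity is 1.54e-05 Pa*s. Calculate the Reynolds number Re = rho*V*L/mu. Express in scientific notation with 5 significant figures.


Step 1: Numerator = rho * V * L = 0.325 * 44.2 * 9.93 = 142.64445
Step 2: Re = 142.64445 / 1.54e-05
Step 3: Re = 9.2626e+06

9.2626e+06


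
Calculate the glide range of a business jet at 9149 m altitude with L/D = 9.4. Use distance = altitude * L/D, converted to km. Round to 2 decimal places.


Step 1: Glide distance = altitude * L/D = 9149 * 9.4 = 86000.6 m
Step 2: Convert to km: 86000.6 / 1000 = 86.00 km

86.00


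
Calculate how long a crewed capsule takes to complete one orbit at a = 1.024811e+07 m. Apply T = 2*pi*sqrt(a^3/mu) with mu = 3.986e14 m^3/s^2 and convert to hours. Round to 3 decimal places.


Step 1: a^3 / mu = 1.076295e+21 / 3.986e14 = 2.700188e+06
Step 2: sqrt(2.700188e+06) = 1643.2249 s
Step 3: T = 2*pi * 1643.2249 = 10324.69 s
Step 4: T in hours = 10324.69 / 3600 = 2.868 hours

2.868


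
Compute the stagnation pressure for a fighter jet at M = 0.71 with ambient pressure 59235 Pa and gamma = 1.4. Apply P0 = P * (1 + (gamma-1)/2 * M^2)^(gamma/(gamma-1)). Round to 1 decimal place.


Step 1: (gamma-1)/2 * M^2 = 0.2 * 0.5041 = 0.10082
Step 2: 1 + 0.10082 = 1.10082
Step 3: Exponent gamma/(gamma-1) = 3.5
Step 4: P0 = 59235 * 1.10082^3.5 = 82905.9 Pa

82905.9


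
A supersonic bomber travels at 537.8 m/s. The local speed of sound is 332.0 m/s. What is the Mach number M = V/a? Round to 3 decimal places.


Step 1: M = V / a = 537.8 / 332.0
Step 2: M = 1.620

1.620


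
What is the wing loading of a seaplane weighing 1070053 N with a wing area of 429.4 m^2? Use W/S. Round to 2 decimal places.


Step 1: Wing loading = W / S = 1070053 / 429.4
Step 2: Wing loading = 2491.97 N/m^2

2491.97


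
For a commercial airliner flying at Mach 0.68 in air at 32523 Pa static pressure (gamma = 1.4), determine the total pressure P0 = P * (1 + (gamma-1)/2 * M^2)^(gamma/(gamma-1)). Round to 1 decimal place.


Step 1: (gamma-1)/2 * M^2 = 0.2 * 0.4624 = 0.09248
Step 2: 1 + 0.09248 = 1.09248
Step 3: Exponent gamma/(gamma-1) = 3.5
Step 4: P0 = 32523 * 1.09248^3.5 = 44323.9 Pa

44323.9


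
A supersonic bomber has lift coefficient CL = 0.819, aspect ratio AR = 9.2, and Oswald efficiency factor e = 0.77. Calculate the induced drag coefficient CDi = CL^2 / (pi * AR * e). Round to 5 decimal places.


Step 1: CL^2 = 0.819^2 = 0.670761
Step 2: pi * AR * e = 3.14159 * 9.2 * 0.77 = 22.255042
Step 3: CDi = 0.670761 / 22.255042 = 0.03014

0.03014


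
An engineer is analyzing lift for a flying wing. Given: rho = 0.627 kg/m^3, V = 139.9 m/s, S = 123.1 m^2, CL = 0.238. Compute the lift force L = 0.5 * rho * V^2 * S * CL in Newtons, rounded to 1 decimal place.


Step 1: Calculate dynamic pressure q = 0.5 * 0.627 * 139.9^2 = 0.5 * 0.627 * 19572.01 = 6135.8251 Pa
Step 2: Multiply by wing area and lift coefficient: L = 6135.8251 * 123.1 * 0.238
Step 3: L = 755320.0741 * 0.238 = 179766.2 N

179766.2


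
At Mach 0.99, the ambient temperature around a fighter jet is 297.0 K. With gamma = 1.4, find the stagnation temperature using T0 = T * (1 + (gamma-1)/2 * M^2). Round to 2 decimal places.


Step 1: (gamma-1)/2 = 0.2
Step 2: M^2 = 0.9801
Step 3: 1 + 0.2 * 0.9801 = 1.19602
Step 4: T0 = 297.0 * 1.19602 = 355.22 K

355.22


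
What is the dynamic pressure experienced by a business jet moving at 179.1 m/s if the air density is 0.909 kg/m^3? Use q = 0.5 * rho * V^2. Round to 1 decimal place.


Step 1: V^2 = 179.1^2 = 32076.81
Step 2: q = 0.5 * 0.909 * 32076.81
Step 3: q = 14578.9 Pa

14578.9


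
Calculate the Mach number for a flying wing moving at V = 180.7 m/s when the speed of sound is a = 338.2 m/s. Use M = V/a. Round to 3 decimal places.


Step 1: M = V / a = 180.7 / 338.2
Step 2: M = 0.534

0.534


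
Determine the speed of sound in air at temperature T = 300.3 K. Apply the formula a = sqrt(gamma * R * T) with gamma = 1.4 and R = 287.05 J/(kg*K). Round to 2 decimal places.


Step 1: gamma * R * T = 1.4 * 287.05 * 300.3 = 120681.561
Step 2: a = sqrt(120681.561) = 347.39 m/s

347.39


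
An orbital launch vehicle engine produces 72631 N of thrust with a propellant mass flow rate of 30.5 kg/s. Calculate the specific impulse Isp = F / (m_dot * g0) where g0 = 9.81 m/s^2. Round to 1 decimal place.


Step 1: m_dot * g0 = 30.5 * 9.81 = 299.21
Step 2: Isp = 72631 / 299.21 = 242.7 s

242.7


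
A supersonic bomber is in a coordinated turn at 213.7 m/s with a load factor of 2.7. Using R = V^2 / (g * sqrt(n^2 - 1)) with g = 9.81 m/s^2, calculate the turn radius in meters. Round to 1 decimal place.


Step 1: V^2 = 213.7^2 = 45667.69
Step 2: n^2 - 1 = 2.7^2 - 1 = 6.29
Step 3: sqrt(6.29) = 2.507987
Step 4: R = 45667.69 / (9.81 * 2.507987) = 1856.2 m

1856.2


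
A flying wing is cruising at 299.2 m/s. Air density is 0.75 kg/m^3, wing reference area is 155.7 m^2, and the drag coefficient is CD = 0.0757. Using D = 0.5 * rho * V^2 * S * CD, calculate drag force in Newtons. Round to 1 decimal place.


Step 1: Dynamic pressure q = 0.5 * 0.75 * 299.2^2 = 33570.24 Pa
Step 2: Drag D = q * S * CD = 33570.24 * 155.7 * 0.0757
Step 3: D = 395675.3 N

395675.3


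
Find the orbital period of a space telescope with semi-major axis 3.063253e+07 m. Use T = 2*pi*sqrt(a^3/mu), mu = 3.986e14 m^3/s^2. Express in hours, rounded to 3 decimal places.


Step 1: a^3 / mu = 2.874409e+22 / 3.986e14 = 7.211263e+07
Step 2: sqrt(7.211263e+07) = 8491.9153 s
Step 3: T = 2*pi * 8491.9153 = 53356.28 s
Step 4: T in hours = 53356.28 / 3600 = 14.821 hours

14.821


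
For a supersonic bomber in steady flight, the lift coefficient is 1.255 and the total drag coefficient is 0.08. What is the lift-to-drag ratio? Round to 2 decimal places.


Step 1: L/D = CL / CD = 1.255 / 0.08
Step 2: L/D = 15.69

15.69


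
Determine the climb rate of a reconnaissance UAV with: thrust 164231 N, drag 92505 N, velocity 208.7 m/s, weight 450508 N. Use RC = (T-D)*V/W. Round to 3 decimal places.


Step 1: Excess thrust = T - D = 164231 - 92505 = 71726 N
Step 2: Excess power = 71726 * 208.7 = 14969216.2 W
Step 3: RC = 14969216.2 / 450508 = 33.227 m/s

33.227


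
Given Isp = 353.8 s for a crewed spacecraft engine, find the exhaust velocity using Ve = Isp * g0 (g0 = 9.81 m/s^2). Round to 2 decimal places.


Step 1: Ve = Isp * g0 = 353.8 * 9.81
Step 2: Ve = 3470.78 m/s

3470.78


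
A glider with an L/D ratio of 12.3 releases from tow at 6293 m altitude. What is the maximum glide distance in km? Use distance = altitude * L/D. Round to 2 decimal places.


Step 1: Glide distance = altitude * L/D = 6293 * 12.3 = 77403.9 m
Step 2: Convert to km: 77403.9 / 1000 = 77.40 km

77.40


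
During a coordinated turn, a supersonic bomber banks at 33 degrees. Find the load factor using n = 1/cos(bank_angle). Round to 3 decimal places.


Step 1: Convert 33 degrees to radians = 0.575959
Step 2: cos(33 deg) = 0.838671
Step 3: n = 1 / 0.838671 = 1.192

1.192


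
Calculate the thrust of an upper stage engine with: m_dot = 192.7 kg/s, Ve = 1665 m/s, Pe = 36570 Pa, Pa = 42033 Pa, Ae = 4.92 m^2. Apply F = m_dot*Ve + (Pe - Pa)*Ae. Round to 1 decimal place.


Step 1: Momentum thrust = m_dot * Ve = 192.7 * 1665 = 320845.5 N
Step 2: Pressure thrust = (Pe - Pa) * Ae = (36570 - 42033) * 4.92 = -26877.96 N
Step 3: Total thrust F = 320845.5 + -26877.96 = 293967.5 N

293967.5


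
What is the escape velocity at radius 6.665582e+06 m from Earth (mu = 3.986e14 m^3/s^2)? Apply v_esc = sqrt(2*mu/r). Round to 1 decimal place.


Step 1: 2*mu/r = 2 * 3.986e14 / 6.665582e+06 = 119599458.832
Step 2: v_esc = sqrt(119599458.832) = 10936.2 m/s

10936.2


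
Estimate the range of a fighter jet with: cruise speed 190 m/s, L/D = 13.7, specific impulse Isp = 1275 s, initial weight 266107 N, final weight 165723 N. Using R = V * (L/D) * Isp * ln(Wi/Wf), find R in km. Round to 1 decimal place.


Step 1: Coefficient = V * (L/D) * Isp = 190 * 13.7 * 1275 = 3318825.0 m
Step 2: Wi/Wf = 266107 / 165723 = 1.605734
Step 3: ln(1.605734) = 0.473581
Step 4: R = 3318825.0 * 0.473581 = 1571731.7 m = 1571.7 km

1571.7


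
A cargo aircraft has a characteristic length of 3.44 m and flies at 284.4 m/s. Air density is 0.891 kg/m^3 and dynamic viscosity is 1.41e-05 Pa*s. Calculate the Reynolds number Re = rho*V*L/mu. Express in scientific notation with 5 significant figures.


Step 1: Numerator = rho * V * L = 0.891 * 284.4 * 3.44 = 871.697376
Step 2: Re = 871.697376 / 1.41e-05
Step 3: Re = 6.1823e+07

6.1823e+07


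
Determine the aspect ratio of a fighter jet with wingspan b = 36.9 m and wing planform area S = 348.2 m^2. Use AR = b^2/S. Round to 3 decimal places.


Step 1: b^2 = 36.9^2 = 1361.61
Step 2: AR = 1361.61 / 348.2 = 3.910

3.910


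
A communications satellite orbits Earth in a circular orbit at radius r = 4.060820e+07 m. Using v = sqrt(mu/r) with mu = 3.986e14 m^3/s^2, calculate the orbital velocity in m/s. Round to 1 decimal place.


Step 1: mu / r = 3.986e14 / 4.060820e+07 = 9815751.4985
Step 2: v = sqrt(9815751.4985) = 3133.0 m/s

3133.0


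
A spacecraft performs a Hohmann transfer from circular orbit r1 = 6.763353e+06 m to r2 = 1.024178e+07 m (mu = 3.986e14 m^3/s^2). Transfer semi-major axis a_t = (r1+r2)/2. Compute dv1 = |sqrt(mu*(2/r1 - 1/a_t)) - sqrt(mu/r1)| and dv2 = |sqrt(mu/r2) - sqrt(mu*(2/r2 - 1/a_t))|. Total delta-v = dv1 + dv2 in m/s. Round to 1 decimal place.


Step 1: Transfer semi-major axis a_t = (6.763353e+06 + 1.024178e+07) / 2 = 8.502566e+06 m
Step 2: v1 (circular at r1) = sqrt(mu/r1) = 7676.93 m/s
Step 3: v_t1 = sqrt(mu*(2/r1 - 1/a_t)) = 8425.59 m/s
Step 4: dv1 = |8425.59 - 7676.93| = 748.66 m/s
Step 5: v2 (circular at r2) = 6238.51 m/s, v_t2 = 5564.0 m/s
Step 6: dv2 = |6238.51 - 5564.0| = 674.51 m/s
Step 7: Total delta-v = 748.66 + 674.51 = 1423.2 m/s

1423.2


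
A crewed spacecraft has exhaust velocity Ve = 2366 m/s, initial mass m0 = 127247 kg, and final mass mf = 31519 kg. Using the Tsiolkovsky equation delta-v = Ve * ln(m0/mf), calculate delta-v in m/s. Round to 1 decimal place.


Step 1: Mass ratio m0/mf = 127247 / 31519 = 4.037152
Step 2: ln(4.037152) = 1.39554
Step 3: delta-v = 2366 * 1.39554 = 3301.8 m/s

3301.8


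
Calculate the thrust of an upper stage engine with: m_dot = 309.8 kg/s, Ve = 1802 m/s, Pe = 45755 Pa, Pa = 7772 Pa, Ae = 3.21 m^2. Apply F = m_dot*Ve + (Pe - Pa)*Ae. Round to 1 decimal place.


Step 1: Momentum thrust = m_dot * Ve = 309.8 * 1802 = 558259.6 N
Step 2: Pressure thrust = (Pe - Pa) * Ae = (45755 - 7772) * 3.21 = 121925.43 N
Step 3: Total thrust F = 558259.6 + 121925.43 = 680185.0 N

680185.0


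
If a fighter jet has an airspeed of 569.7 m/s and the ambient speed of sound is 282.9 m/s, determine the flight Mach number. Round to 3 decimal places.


Step 1: M = V / a = 569.7 / 282.9
Step 2: M = 2.014

2.014


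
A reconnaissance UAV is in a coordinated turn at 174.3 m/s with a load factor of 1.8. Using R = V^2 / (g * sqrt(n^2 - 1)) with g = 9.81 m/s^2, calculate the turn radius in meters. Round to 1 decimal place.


Step 1: V^2 = 174.3^2 = 30380.49
Step 2: n^2 - 1 = 1.8^2 - 1 = 2.24
Step 3: sqrt(2.24) = 1.496663
Step 4: R = 30380.49 / (9.81 * 1.496663) = 2069.2 m

2069.2


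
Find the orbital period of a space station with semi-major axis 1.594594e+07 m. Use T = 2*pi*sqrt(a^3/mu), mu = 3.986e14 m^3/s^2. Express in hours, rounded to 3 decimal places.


Step 1: a^3 / mu = 4.054622e+21 / 3.986e14 = 1.017216e+07
Step 2: sqrt(1.017216e+07) = 3189.382 s
Step 3: T = 2*pi * 3189.382 = 20039.48 s
Step 4: T in hours = 20039.48 / 3600 = 5.567 hours

5.567


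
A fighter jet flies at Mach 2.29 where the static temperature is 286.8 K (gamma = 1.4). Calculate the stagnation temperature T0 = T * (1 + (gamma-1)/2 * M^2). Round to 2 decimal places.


Step 1: (gamma-1)/2 = 0.2
Step 2: M^2 = 5.2441
Step 3: 1 + 0.2 * 5.2441 = 2.04882
Step 4: T0 = 286.8 * 2.04882 = 587.60 K

587.60


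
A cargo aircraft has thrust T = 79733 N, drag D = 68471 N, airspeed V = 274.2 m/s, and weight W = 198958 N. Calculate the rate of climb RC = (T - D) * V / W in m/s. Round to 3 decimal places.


Step 1: Excess thrust = T - D = 79733 - 68471 = 11262 N
Step 2: Excess power = 11262 * 274.2 = 3088040.4 W
Step 3: RC = 3088040.4 / 198958 = 15.521 m/s

15.521


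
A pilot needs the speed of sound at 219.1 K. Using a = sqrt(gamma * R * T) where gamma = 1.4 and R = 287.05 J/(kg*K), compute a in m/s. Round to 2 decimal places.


Step 1: gamma * R * T = 1.4 * 287.05 * 219.1 = 88049.717
Step 2: a = sqrt(88049.717) = 296.73 m/s

296.73


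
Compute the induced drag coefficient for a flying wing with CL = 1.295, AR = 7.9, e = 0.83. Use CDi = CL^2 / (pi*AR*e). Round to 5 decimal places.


Step 1: CL^2 = 1.295^2 = 1.677025
Step 2: pi * AR * e = 3.14159 * 7.9 * 0.83 = 20.599423
Step 3: CDi = 1.677025 / 20.599423 = 0.08141

0.08141


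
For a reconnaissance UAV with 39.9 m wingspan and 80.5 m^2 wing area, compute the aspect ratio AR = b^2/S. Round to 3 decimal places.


Step 1: b^2 = 39.9^2 = 1592.01
Step 2: AR = 1592.01 / 80.5 = 19.777

19.777
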